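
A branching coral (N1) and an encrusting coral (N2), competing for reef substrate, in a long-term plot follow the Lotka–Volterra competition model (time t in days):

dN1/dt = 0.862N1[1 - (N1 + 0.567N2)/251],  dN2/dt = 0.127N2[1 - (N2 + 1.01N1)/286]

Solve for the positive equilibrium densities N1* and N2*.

Setting both brackets to zero gives the nullclines N1 + 0.567N2 = 251 and 1.01N1 + N2 = 286.
Substituting N2 = 286 - 1.01N1 into the first: N1(1 - 0.567·1.01) = 251 - 0.567·286.
So N1* = 88.8/0.427 = 208, and then N2* = 286 - 1.01·208 = 76.

N1* ≈ 208, N2* ≈ 76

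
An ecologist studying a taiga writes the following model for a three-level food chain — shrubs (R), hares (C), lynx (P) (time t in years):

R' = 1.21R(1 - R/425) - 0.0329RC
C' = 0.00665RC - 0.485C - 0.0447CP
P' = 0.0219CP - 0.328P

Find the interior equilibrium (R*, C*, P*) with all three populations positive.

R* ≈ 252, C* ≈ 15, P* ≈ 26.6

From dP/dt = 0: 0.0219C* = 0.328, so C* = 15.
From dR/dt = 0: 1.21(1 - R*/425) = 0.0329·15, giving R* = 425·(1 - 0.407) = 252.
From dC/dt = 0: 0.00665·252 - 0.485 = 0.0447P*, so P* = 1.19/0.0447 = 26.6.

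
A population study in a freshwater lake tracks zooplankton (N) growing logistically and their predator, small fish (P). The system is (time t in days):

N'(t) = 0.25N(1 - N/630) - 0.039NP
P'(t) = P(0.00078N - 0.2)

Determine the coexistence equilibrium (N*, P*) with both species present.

N* ≈ 256, P* ≈ 3.8

From dP/dt = 0 with P > 0: 0.00078N* = 0.2, so N* = 256.
Substitute into dN/dt = 0: 0.25(1 - 256/630) = 0.039P*.
The bracket is 0.593, giving P* = 0.148/0.039 = 3.8.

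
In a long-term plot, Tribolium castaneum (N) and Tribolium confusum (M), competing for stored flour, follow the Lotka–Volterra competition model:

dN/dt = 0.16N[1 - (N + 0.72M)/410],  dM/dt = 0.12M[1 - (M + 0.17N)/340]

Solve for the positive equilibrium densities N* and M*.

N* ≈ 188, M* ≈ 308

Setting both brackets to zero gives the nullclines N + 0.72M = 410 and 0.17N + M = 340.
Substituting M = 340 - 0.17N into the first: N(1 - 0.72·0.17) = 410 - 0.72·340.
So N* = 165/0.878 = 188, and then M* = 340 - 0.17·188 = 308.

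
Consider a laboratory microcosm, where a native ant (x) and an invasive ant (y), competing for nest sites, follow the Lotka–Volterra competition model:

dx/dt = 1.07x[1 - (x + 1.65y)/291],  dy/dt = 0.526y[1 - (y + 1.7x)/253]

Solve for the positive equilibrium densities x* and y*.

Setting both brackets to zero gives the nullclines x + 1.65y = 291 and 1.7x + y = 253.
Substituting y = 253 - 1.7x into the first: x(1 - 1.65·1.7) = 291 - 1.65·253.
So x* = -126/-1.8 = 70.1, and then y* = 253 - 1.7·70.1 = 134.

x* ≈ 70.1, y* ≈ 134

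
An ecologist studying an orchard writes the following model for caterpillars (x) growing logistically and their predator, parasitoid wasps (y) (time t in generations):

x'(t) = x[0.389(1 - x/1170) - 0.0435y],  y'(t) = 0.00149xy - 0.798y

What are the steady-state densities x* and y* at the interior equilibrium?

x* ≈ 536, y* ≈ 4.85

From dy/dt = 0 with y > 0: 0.00149x* = 0.798, so x* = 536.
Substitute into dx/dt = 0: 0.389(1 - 536/1170) = 0.0435y*.
The bracket is 0.542, giving y* = 0.211/0.0435 = 4.85.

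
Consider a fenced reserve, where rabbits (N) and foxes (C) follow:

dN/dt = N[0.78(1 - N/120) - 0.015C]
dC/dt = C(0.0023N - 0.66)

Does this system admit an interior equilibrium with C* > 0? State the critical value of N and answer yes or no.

Threshold N = 287; K < 287, so no, the predator goes extinct.

The predator equation gives dC/dt > 0 only when N > 0.66/0.0023 = 287.
Without the predator, N → K = 120. Since 120 < 287, the predator cannot invade.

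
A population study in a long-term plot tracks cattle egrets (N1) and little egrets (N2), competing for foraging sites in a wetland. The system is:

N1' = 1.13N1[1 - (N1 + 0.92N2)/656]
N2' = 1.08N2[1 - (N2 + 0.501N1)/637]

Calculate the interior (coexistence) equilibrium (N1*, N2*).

N1* ≈ 130, N2* ≈ 572

Setting both brackets to zero gives the nullclines N1 + 0.92N2 = 656 and 0.501N1 + N2 = 637.
Substituting N2 = 637 - 0.501N1 into the first: N1(1 - 0.92·0.501) = 656 - 0.92·637.
So N1* = 70/0.539 = 130, and then N2* = 637 - 0.501·130 = 572.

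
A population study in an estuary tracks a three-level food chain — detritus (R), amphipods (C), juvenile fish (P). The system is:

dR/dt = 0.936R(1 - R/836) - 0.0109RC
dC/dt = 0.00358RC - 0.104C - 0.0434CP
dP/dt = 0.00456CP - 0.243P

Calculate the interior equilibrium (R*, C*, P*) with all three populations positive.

From dP/dt = 0: 0.00456C* = 0.243, so C* = 53.3.
From dR/dt = 0: 0.936(1 - R*/836) = 0.0109·53.3, giving R* = 836·(1 - 0.621) = 317.
From dC/dt = 0: 0.00358·317 - 0.104 = 0.0434P*, so P* = 1.03/0.0434 = 23.8.

R* ≈ 317, C* ≈ 53.3, P* ≈ 23.8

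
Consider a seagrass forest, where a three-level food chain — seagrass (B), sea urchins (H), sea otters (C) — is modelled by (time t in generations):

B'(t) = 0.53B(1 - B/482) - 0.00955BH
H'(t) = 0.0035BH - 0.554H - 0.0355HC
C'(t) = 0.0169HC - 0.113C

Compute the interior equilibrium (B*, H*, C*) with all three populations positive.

From dC/dt = 0: 0.0169H* = 0.113, so H* = 6.69.
From dB/dt = 0: 0.53(1 - B*/482) = 0.00955·6.69, giving B* = 482·(1 - 0.12) = 424.
From dH/dt = 0: 0.0035·424 - 0.554 = 0.0355C*, so C* = 0.93/0.0355 = 26.2.

B* ≈ 424, H* ≈ 6.69, C* ≈ 26.2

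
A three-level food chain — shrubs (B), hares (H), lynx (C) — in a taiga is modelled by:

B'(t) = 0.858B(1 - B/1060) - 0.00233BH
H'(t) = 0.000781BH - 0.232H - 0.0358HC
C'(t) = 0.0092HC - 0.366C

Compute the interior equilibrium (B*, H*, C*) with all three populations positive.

From dC/dt = 0: 0.0092H* = 0.366, so H* = 39.8.
From dB/dt = 0: 0.858(1 - B*/1060) = 0.00233·39.8, giving B* = 1060·(1 - 0.108) = 945.
From dH/dt = 0: 0.000781·945 - 0.232 = 0.0358C*, so C* = 0.506/0.0358 = 14.1.

B* ≈ 945, H* ≈ 39.8, C* ≈ 14.1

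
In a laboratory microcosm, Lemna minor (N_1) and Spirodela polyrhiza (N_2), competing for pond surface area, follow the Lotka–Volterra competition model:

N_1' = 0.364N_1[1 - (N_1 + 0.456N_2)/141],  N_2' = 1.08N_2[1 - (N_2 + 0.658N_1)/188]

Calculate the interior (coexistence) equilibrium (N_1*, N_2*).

Setting both brackets to zero gives the nullclines N_1 + 0.456N_2 = 141 and 0.658N_1 + N_2 = 188.
Substituting N_2 = 188 - 0.658N_1 into the first: N_1(1 - 0.456·0.658) = 141 - 0.456·188.
So N_1* = 55.3/0.7 = 79, and then N_2* = 188 - 0.658·79 = 136.

N_1* ≈ 79, N_2* ≈ 136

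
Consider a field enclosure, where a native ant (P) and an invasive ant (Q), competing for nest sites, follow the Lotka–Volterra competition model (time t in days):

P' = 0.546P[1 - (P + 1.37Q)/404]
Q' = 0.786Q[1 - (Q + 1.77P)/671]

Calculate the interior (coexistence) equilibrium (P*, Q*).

P* ≈ 362, Q* ≈ 30.9

Setting both brackets to zero gives the nullclines P + 1.37Q = 404 and 1.77P + Q = 671.
Substituting Q = 671 - 1.77P into the first: P(1 - 1.37·1.77) = 404 - 1.37·671.
So P* = -515/-1.42 = 362, and then Q* = 671 - 1.77·362 = 30.9.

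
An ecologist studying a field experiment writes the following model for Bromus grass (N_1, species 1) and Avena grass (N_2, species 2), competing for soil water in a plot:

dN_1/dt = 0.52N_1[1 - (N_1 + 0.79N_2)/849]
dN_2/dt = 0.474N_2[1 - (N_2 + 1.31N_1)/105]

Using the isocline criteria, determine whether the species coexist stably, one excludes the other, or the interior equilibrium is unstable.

species 1 excludes species 2

Compare the nullcline intercepts: K1/α12 = 849/0.79 = 1070 > K2 = 105; K2/α21 = 105/1.31 = 80.2 < K1 = 849.
Since the inequalities point opposite ways, species 1 can invade but species 2 cannot.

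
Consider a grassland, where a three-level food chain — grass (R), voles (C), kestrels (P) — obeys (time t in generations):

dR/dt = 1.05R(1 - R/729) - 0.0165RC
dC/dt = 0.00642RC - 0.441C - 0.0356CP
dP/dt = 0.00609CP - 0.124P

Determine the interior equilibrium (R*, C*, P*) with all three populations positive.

From dP/dt = 0: 0.00609C* = 0.124, so C* = 20.4.
From dR/dt = 0: 1.05(1 - R*/729) = 0.0165·20.4, giving R* = 729·(1 - 0.32) = 496.
From dC/dt = 0: 0.00642·496 - 0.441 = 0.0356P*, so P* = 2.74/0.0356 = 77.

R* ≈ 496, C* ≈ 20.4, P* ≈ 77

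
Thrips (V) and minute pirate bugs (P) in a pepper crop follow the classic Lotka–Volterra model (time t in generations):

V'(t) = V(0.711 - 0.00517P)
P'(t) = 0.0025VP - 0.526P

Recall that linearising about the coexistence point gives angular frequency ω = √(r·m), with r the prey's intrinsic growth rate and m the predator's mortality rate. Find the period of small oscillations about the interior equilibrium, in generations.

T ≈ 10.3 generations

Here r = 0.711 and m = 0.526, so r·m = 0.374.
ω = √0.374 = 0.612 per generation, hence T = 2π/ω ≈ 10.3 generations.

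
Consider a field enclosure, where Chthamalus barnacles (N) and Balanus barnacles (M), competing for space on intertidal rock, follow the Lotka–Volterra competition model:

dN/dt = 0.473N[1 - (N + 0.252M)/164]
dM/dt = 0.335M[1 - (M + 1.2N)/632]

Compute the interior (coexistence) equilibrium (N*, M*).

N* ≈ 6.79, M* ≈ 624

Setting both brackets to zero gives the nullclines N + 0.252M = 164 and 1.2N + M = 632.
Substituting M = 632 - 1.2N into the first: N(1 - 0.252·1.2) = 164 - 0.252·632.
So N* = 4.74/0.698 = 6.79, and then M* = 632 - 1.2·6.79 = 624.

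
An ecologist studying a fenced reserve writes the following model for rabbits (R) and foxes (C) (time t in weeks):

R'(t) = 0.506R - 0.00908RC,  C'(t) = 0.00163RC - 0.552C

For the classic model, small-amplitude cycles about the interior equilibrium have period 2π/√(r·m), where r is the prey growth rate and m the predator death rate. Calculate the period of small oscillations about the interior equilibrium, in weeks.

Here r = 0.506 and m = 0.552, so r·m = 0.279.
ω = √0.279 = 0.528 per week, hence T = 2π/ω ≈ 11.9 weeks.

T ≈ 11.9 weeks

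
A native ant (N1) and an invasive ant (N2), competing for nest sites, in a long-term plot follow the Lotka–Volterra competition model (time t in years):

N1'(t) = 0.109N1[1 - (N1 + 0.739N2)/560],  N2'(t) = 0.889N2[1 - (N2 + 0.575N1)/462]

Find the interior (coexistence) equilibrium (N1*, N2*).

N1* ≈ 380, N2* ≈ 243

Setting both brackets to zero gives the nullclines N1 + 0.739N2 = 560 and 0.575N1 + N2 = 462.
Substituting N2 = 462 - 0.575N1 into the first: N1(1 - 0.739·0.575) = 560 - 0.739·462.
So N1* = 219/0.575 = 380, and then N2* = 462 - 0.575·380 = 243.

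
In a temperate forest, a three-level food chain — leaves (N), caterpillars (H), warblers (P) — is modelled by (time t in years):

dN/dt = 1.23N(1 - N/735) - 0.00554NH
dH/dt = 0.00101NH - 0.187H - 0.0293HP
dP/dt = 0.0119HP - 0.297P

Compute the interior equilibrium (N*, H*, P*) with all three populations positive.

N* ≈ 652, H* ≈ 25, P* ≈ 16.1

From dP/dt = 0: 0.0119H* = 0.297, so H* = 25.
From dN/dt = 0: 1.23(1 - N*/735) = 0.00554·25, giving N* = 735·(1 - 0.112) = 652.
From dH/dt = 0: 0.00101·652 - 0.187 = 0.0293P*, so P* = 0.472/0.0293 = 16.1.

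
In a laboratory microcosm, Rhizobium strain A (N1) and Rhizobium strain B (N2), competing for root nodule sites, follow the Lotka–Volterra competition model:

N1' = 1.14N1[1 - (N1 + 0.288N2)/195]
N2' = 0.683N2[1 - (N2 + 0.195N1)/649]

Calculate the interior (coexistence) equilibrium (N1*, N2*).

Setting both brackets to zero gives the nullclines N1 + 0.288N2 = 195 and 0.195N1 + N2 = 649.
Substituting N2 = 649 - 0.195N1 into the first: N1(1 - 0.288·0.195) = 195 - 0.288·649.
So N1* = 8.09/0.944 = 8.57, and then N2* = 649 - 0.195·8.57 = 647.

N1* ≈ 8.57, N2* ≈ 647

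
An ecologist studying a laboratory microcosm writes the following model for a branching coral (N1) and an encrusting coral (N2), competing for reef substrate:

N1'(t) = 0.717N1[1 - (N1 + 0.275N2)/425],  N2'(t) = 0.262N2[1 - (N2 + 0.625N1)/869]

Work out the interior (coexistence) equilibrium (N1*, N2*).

Setting both brackets to zero gives the nullclines N1 + 0.275N2 = 425 and 0.625N1 + N2 = 869.
Substituting N2 = 869 - 0.625N1 into the first: N1(1 - 0.275·0.625) = 425 - 0.275·869.
So N1* = 186/0.828 = 225, and then N2* = 869 - 0.625·225 = 729.

N1* ≈ 225, N2* ≈ 729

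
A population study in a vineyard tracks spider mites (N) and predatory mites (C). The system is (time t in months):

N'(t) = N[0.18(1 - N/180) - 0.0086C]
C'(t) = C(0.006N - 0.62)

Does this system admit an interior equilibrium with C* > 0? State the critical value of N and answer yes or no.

Threshold N = 103; K > 103, so yes, the predator persists.

The predator equation gives dC/dt > 0 only when N > 0.62/0.006 = 103.
Without the predator, N → K = 180. Since 180 > 103, the predator can invade and persist.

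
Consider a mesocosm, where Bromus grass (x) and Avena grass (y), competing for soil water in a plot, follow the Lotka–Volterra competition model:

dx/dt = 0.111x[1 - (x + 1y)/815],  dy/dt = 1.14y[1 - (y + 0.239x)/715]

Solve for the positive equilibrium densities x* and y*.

x* ≈ 131, y* ≈ 684

Setting both brackets to zero gives the nullclines x + 1y = 815 and 0.239x + y = 715.
Substituting y = 715 - 0.239x into the first: x(1 - 1·0.239) = 815 - 1·715.
So x* = 100/0.761 = 131, and then y* = 715 - 0.239·131 = 684.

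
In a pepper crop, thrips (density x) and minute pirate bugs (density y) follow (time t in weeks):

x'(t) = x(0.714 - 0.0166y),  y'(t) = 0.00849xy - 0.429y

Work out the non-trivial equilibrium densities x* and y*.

Set dy/dt = 0 with y > 0: 0.00849x - 0.429 = 0, so x* = 0.429/0.00849 = 50.5.
Set dx/dt = 0 with x > 0: 0.714 - 0.0166y = 0, so y* = 0.714/0.0166 = 43.

x* ≈ 50.5, y* ≈ 43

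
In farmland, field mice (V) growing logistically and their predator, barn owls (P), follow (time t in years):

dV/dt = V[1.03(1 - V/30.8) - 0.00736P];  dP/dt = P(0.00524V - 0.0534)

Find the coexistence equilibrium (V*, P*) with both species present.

From dP/dt = 0 with P > 0: 0.00524V* = 0.0534, so V* = 10.2.
Substitute into dV/dt = 0: 1.03(1 - 10.2/30.8) = 0.00736P*.
The bracket is 0.669, giving P* = 0.689/0.00736 = 93.6.

V* ≈ 10.2, P* ≈ 93.6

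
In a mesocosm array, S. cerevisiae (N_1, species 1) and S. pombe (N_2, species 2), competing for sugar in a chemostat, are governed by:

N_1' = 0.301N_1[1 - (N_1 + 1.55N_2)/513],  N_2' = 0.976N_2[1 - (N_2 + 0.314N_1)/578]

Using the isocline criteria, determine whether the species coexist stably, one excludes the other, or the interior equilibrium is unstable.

Compare the nullcline intercepts: K1/α12 = 513/1.55 = 331 < K2 = 578; K2/α21 = 578/0.314 = 1840 > K1 = 513.
Since the inequalities point opposite ways, species 2 can invade but species 1 cannot.

species 2 excludes species 1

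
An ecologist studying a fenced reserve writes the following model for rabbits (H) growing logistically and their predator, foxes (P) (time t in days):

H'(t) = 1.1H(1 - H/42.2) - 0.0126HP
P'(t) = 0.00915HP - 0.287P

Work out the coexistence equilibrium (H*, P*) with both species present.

From dP/dt = 0 with P > 0: 0.00915H* = 0.287, so H* = 31.4.
Substitute into dH/dt = 0: 1.1(1 - 31.4/42.2) = 0.0126P*.
The bracket is 0.257, giving P* = 0.282/0.0126 = 22.4.

H* ≈ 31.4, P* ≈ 22.4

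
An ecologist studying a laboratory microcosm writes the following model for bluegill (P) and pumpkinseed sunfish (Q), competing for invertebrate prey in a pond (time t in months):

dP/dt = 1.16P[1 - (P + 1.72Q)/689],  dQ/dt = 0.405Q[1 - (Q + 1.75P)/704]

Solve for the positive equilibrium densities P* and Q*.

Setting both brackets to zero gives the nullclines P + 1.72Q = 689 and 1.75P + Q = 704.
Substituting Q = 704 - 1.75P into the first: P(1 - 1.72·1.75) = 689 - 1.72·704.
So P* = -522/-2.01 = 260, and then Q* = 704 - 1.75·260 = 250.

P* ≈ 260, Q* ≈ 250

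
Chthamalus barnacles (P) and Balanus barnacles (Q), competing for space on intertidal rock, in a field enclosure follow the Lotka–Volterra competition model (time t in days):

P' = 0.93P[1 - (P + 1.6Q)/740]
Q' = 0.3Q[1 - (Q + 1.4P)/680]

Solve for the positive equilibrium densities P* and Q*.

P* ≈ 281, Q* ≈ 287

Setting both brackets to zero gives the nullclines P + 1.6Q = 740 and 1.4P + Q = 680.
Substituting Q = 680 - 1.4P into the first: P(1 - 1.6·1.4) = 740 - 1.6·680.
So P* = -348/-1.24 = 281, and then Q* = 680 - 1.4·281 = 287.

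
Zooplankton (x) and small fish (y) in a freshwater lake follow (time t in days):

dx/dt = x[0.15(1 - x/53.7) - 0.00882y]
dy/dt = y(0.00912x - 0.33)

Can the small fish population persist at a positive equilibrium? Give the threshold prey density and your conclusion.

Threshold x = 36.2; K > 36.2, so yes, the predator persists.

The predator equation gives dy/dt > 0 only when x > 0.33/0.00912 = 36.2.
Without the predator, x → K = 53.7. Since 53.7 > 36.2, the predator can invade and persist.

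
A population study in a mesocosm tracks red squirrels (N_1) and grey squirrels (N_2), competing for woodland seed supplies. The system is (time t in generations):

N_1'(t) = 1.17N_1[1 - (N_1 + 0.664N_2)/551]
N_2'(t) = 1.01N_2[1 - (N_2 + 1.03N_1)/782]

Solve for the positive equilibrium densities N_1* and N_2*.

N_1* ≈ 100, N_2* ≈ 679

Setting both brackets to zero gives the nullclines N_1 + 0.664N_2 = 551 and 1.03N_1 + N_2 = 782.
Substituting N_2 = 782 - 1.03N_1 into the first: N_1(1 - 0.664·1.03) = 551 - 0.664·782.
So N_1* = 31.8/0.316 = 100, and then N_2* = 782 - 1.03·100 = 679.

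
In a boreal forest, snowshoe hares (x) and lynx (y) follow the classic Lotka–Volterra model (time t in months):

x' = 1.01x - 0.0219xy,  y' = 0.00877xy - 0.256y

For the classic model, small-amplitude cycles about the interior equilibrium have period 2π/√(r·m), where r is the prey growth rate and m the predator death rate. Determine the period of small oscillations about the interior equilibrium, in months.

T ≈ 12.4 months

Here r = 1.01 and m = 0.256, so r·m = 0.259.
ω = √0.259 = 0.508 per month, hence T = 2π/ω ≈ 12.4 months.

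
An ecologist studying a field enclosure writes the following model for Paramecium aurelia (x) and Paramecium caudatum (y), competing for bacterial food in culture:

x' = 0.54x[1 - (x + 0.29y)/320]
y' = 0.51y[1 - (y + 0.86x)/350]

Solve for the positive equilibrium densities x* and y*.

Setting both brackets to zero gives the nullclines x + 0.29y = 320 and 0.86x + y = 350.
Substituting y = 350 - 0.86x into the first: x(1 - 0.29·0.86) = 320 - 0.29·350.
So x* = 218/0.751 = 291, and then y* = 350 - 0.86·291 = 99.7.

x* ≈ 291, y* ≈ 99.7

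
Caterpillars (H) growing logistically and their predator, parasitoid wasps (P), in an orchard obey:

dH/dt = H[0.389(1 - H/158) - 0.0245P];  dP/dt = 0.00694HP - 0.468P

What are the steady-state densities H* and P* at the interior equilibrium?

From dP/dt = 0 with P > 0: 0.00694H* = 0.468, so H* = 67.4.
Substitute into dH/dt = 0: 0.389(1 - 67.4/158) = 0.0245P*.
The bracket is 0.573, giving P* = 0.223/0.0245 = 9.1.

H* ≈ 67.4, P* ≈ 9.1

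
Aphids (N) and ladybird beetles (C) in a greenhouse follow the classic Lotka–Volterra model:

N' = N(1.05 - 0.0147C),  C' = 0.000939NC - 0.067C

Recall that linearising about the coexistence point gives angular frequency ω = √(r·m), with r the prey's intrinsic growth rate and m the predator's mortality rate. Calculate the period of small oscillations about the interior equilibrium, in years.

Here r = 1.05 and m = 0.067, so r·m = 0.0704.
ω = √0.0704 = 0.265 per year, hence T = 2π/ω ≈ 23.7 years.

T ≈ 23.7 years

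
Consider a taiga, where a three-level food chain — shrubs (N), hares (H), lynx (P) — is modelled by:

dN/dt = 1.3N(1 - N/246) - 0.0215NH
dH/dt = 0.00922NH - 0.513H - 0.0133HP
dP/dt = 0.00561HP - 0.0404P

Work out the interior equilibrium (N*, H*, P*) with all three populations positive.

N* ≈ 217, H* ≈ 7.2, P* ≈ 112

From dP/dt = 0: 0.00561H* = 0.0404, so H* = 7.2.
From dN/dt = 0: 1.3(1 - N*/246) = 0.0215·7.2, giving N* = 246·(1 - 0.119) = 217.
From dH/dt = 0: 0.00922·217 - 0.513 = 0.0133P*, so P* = 1.48/0.0133 = 112.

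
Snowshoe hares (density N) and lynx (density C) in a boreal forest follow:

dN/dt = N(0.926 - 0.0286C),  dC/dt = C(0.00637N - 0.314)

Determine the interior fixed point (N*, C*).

Set dC/dt = 0 with C > 0: 0.00637N - 0.314 = 0, so N* = 0.314/0.00637 = 49.3.
Set dN/dt = 0 with N > 0: 0.926 - 0.0286C = 0, so C* = 0.926/0.0286 = 32.4.

N* ≈ 49.3, C* ≈ 32.4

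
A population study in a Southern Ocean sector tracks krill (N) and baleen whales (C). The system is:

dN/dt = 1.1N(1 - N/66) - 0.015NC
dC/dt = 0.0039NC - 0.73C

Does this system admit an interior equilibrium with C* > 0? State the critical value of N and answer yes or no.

Threshold N = 187; K < 187, so no, the predator goes extinct.

The predator equation gives dC/dt > 0 only when N > 0.73/0.0039 = 187.
Without the predator, N → K = 66. Since 66 < 187, the predator cannot invade.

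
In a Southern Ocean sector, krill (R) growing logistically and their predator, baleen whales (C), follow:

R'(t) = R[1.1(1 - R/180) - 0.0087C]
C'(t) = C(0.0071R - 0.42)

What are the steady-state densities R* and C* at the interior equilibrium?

R* ≈ 59.2, C* ≈ 84.9

From dC/dt = 0 with C > 0: 0.0071R* = 0.42, so R* = 59.2.
Substitute into dR/dt = 0: 1.1(1 - 59.2/180) = 0.0087C*.
The bracket is 0.671, giving C* = 0.738/0.0087 = 84.9.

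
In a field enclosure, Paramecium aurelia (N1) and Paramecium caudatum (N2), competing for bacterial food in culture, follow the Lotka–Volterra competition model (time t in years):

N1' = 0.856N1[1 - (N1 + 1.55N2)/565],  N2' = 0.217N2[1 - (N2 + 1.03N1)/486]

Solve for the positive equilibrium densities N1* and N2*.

N1* ≈ 316, N2* ≈ 161

Setting both brackets to zero gives the nullclines N1 + 1.55N2 = 565 and 1.03N1 + N2 = 486.
Substituting N2 = 486 - 1.03N1 into the first: N1(1 - 1.55·1.03) = 565 - 1.55·486.
So N1* = -188/-0.597 = 316, and then N2* = 486 - 1.03·316 = 161.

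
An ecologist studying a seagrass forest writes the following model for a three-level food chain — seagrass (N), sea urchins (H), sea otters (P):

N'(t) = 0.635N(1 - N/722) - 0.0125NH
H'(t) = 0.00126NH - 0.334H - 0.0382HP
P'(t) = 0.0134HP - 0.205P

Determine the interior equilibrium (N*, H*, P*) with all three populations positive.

From dP/dt = 0: 0.0134H* = 0.205, so H* = 15.3.
From dN/dt = 0: 0.635(1 - N*/722) = 0.0125·15.3, giving N* = 722·(1 - 0.301) = 505.
From dH/dt = 0: 0.00126·505 - 0.334 = 0.0382P*, so P* = 0.302/0.0382 = 7.9.

N* ≈ 505, H* ≈ 15.3, P* ≈ 7.9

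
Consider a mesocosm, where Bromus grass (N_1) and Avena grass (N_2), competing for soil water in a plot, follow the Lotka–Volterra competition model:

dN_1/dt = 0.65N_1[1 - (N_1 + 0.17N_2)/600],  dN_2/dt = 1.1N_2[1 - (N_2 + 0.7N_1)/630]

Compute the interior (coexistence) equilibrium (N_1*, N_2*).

N_1* ≈ 559, N_2* ≈ 238

Setting both brackets to zero gives the nullclines N_1 + 0.17N_2 = 600 and 0.7N_1 + N_2 = 630.
Substituting N_2 = 630 - 0.7N_1 into the first: N_1(1 - 0.17·0.7) = 600 - 0.17·630.
So N_1* = 493/0.881 = 559, and then N_2* = 630 - 0.7·559 = 238.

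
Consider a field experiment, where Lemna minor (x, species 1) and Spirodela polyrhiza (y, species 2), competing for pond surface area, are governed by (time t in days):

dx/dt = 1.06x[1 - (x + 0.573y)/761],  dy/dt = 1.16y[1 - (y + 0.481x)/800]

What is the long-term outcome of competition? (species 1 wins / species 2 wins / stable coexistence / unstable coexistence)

Compare the nullcline intercepts: K1/α12 = 761/0.573 = 1330 > K2 = 800; K2/α21 = 800/0.481 = 1660 > K1 = 761.
Since both inequalities hold, each species can invade when rare, so the interior equilibrium is stable.

stable coexistence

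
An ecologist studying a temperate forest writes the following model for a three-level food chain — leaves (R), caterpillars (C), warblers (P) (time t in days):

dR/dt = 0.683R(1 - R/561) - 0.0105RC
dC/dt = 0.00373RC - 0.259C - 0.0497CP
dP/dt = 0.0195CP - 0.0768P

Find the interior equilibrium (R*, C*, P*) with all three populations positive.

R* ≈ 527, C* ≈ 3.94, P* ≈ 34.3

From dP/dt = 0: 0.0195C* = 0.0768, so C* = 3.94.
From dR/dt = 0: 0.683(1 - R*/561) = 0.0105·3.94, giving R* = 561·(1 - 0.0605) = 527.
From dC/dt = 0: 0.00373·527 - 0.259 = 0.0497P*, so P* = 1.71/0.0497 = 34.3.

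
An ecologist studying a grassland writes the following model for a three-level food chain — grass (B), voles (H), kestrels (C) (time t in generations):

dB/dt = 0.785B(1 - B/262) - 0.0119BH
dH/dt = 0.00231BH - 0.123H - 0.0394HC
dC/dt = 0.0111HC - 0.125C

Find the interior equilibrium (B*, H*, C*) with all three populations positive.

B* ≈ 217, H* ≈ 11.3, C* ≈ 9.62

From dC/dt = 0: 0.0111H* = 0.125, so H* = 11.3.
From dB/dt = 0: 0.785(1 - B*/262) = 0.0119·11.3, giving B* = 262·(1 - 0.171) = 217.
From dH/dt = 0: 0.00231·217 - 0.123 = 0.0394C*, so C* = 0.379/0.0394 = 9.62.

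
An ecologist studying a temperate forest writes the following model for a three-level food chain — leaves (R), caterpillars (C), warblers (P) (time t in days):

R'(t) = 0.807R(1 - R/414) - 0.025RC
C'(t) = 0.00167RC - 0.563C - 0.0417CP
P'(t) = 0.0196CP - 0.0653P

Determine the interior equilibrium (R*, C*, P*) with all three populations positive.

R* ≈ 371, C* ≈ 3.33, P* ≈ 1.37

From dP/dt = 0: 0.0196C* = 0.0653, so C* = 3.33.
From dR/dt = 0: 0.807(1 - R*/414) = 0.025·3.33, giving R* = 414·(1 - 0.103) = 371.
From dC/dt = 0: 0.00167·371 - 0.563 = 0.0417P*, so P* = 0.057/0.0417 = 1.37.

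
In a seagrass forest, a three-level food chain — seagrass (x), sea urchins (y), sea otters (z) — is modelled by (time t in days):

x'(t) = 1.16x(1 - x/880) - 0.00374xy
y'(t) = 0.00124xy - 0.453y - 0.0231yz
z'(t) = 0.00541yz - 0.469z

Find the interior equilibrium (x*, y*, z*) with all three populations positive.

From dz/dt = 0: 0.00541y* = 0.469, so y* = 86.7.
From dx/dt = 0: 1.16(1 - x*/880) = 0.00374·86.7, giving x* = 880·(1 - 0.28) = 634.
From dy/dt = 0: 0.00124·634 - 0.453 = 0.0231z*, so z* = 0.333/0.0231 = 14.4.

x* ≈ 634, y* ≈ 86.7, z* ≈ 14.4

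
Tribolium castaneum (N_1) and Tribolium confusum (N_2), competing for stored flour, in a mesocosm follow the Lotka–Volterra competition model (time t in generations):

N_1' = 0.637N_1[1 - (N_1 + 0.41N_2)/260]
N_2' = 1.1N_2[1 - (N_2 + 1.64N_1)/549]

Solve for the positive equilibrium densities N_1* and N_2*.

N_1* ≈ 107, N_2* ≈ 374

Setting both brackets to zero gives the nullclines N_1 + 0.41N_2 = 260 and 1.64N_1 + N_2 = 549.
Substituting N_2 = 549 - 1.64N_1 into the first: N_1(1 - 0.41·1.64) = 260 - 0.41·549.
So N_1* = 34.9/0.328 = 107, and then N_2* = 549 - 1.64·107 = 374.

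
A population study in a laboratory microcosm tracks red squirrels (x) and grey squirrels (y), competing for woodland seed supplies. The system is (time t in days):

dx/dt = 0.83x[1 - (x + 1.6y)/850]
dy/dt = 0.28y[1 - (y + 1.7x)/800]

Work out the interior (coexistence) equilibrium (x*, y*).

x* ≈ 250, y* ≈ 375

Setting both brackets to zero gives the nullclines x + 1.6y = 850 and 1.7x + y = 800.
Substituting y = 800 - 1.7x into the first: x(1 - 1.6·1.7) = 850 - 1.6·800.
So x* = -430/-1.72 = 250, and then y* = 800 - 1.7·250 = 375.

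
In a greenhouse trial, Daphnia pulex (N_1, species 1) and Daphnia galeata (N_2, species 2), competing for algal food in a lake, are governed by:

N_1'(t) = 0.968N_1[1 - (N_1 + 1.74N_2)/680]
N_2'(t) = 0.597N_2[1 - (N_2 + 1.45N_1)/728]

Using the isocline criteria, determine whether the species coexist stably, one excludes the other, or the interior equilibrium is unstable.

unstable coexistence (outcome depends on initial conditions)

Compare the nullcline intercepts: K1/α12 = 680/1.74 = 391 < K2 = 728; K2/α21 = 728/1.45 = 502 < K1 = 680.
Since both are reversed, neither can invade when rare; the interior point is a saddle.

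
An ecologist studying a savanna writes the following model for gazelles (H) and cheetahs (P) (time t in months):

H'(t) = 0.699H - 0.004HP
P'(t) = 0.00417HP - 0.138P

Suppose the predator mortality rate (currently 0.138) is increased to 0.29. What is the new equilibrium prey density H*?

At the interior fixed point, setting dP/dt = 0 with P > 0 fixes H* = (predator death rate)/(HP coefficient) — independent of the other coefficients.
With the change, H* = 0.29/0.00417 = 69.5; it rises from 33.1.

H* ≈ 69.5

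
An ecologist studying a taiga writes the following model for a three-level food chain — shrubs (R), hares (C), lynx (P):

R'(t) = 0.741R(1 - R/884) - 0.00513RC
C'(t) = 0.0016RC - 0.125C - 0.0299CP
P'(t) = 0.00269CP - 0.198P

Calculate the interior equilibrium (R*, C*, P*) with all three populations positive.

From dP/dt = 0: 0.00269C* = 0.198, so C* = 73.6.
From dR/dt = 0: 0.741(1 - R*/884) = 0.00513·73.6, giving R* = 884·(1 - 0.51) = 434.
From dC/dt = 0: 0.0016·434 - 0.125 = 0.0299P*, so P* = 0.569/0.0299 = 19.

R* ≈ 434, C* ≈ 73.6, P* ≈ 19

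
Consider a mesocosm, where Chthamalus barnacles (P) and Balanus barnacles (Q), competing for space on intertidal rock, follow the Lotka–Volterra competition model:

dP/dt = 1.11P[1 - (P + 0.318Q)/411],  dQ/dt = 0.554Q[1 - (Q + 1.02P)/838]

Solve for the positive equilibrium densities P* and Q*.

P* ≈ 214, Q* ≈ 620

Setting both brackets to zero gives the nullclines P + 0.318Q = 411 and 1.02P + Q = 838.
Substituting Q = 838 - 1.02P into the first: P(1 - 0.318·1.02) = 411 - 0.318·838.
So P* = 145/0.676 = 214, and then Q* = 838 - 1.02·214 = 620.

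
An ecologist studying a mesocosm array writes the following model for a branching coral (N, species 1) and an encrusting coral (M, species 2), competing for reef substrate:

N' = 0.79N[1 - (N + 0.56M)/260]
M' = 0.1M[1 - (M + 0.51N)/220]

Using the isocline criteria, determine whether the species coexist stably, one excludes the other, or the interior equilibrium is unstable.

stable coexistence

Compare the nullcline intercepts: K1/α12 = 260/0.56 = 464 > K2 = 220; K2/α21 = 220/0.51 = 431 > K1 = 260.
Since both inequalities hold, each species can invade when rare, so the interior equilibrium is stable.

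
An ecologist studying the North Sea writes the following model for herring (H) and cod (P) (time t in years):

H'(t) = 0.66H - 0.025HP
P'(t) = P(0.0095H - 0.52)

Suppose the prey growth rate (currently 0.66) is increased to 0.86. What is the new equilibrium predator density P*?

At the interior fixed point, setting dH/dt = 0 with H > 0 fixes P* = (prey growth rate)/(HP coefficient) — independent of the other coefficients.
With the change, P* = 0.86/0.025 = 34.4; it rises from 26.4.

P* ≈ 34.4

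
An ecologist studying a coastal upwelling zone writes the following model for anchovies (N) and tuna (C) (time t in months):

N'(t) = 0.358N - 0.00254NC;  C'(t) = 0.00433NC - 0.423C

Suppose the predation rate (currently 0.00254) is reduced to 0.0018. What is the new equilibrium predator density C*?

C* ≈ 199

At the interior fixed point, setting dN/dt = 0 with N > 0 fixes C* = (prey growth rate)/(NC coefficient) — independent of the other coefficients.
With the change, C* = 0.358/0.0018 = 199; it rises from 141.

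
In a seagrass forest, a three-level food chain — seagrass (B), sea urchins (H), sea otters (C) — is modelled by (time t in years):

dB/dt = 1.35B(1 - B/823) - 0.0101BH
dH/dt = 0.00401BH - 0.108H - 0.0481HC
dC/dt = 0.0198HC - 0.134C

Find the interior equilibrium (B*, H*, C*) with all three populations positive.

From dC/dt = 0: 0.0198H* = 0.134, so H* = 6.77.
From dB/dt = 0: 1.35(1 - B*/823) = 0.0101·6.77, giving B* = 823·(1 - 0.0506) = 781.
From dH/dt = 0: 0.00401·781 - 0.108 = 0.0481C*, so C* = 3.03/0.0481 = 62.9.

B* ≈ 781, H* ≈ 6.77, C* ≈ 62.9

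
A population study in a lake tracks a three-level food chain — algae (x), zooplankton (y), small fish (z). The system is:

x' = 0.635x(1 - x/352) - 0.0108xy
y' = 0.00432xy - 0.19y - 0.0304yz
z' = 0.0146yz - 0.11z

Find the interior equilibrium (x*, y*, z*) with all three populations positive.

From dz/dt = 0: 0.0146y* = 0.11, so y* = 7.53.
From dx/dt = 0: 0.635(1 - x*/352) = 0.0108·7.53, giving x* = 352·(1 - 0.128) = 307.
From dy/dt = 0: 0.00432·307 - 0.19 = 0.0304z*, so z* = 1.14/0.0304 = 37.4.

x* ≈ 307, y* ≈ 7.53, z* ≈ 37.4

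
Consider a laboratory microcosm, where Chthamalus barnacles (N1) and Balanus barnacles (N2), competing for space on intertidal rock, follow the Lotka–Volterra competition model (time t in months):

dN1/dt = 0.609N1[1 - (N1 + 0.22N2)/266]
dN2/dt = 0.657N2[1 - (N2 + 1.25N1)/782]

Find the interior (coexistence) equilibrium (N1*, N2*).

Setting both brackets to zero gives the nullclines N1 + 0.22N2 = 266 and 1.25N1 + N2 = 782.
Substituting N2 = 782 - 1.25N1 into the first: N1(1 - 0.22·1.25) = 266 - 0.22·782.
So N1* = 94/0.725 = 130, and then N2* = 782 - 1.25·130 = 620.

N1* ≈ 130, N2* ≈ 620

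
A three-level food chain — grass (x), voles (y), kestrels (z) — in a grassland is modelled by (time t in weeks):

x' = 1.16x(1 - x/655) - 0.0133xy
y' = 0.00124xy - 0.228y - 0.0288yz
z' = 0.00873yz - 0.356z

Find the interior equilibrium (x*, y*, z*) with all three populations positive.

x* ≈ 349, y* ≈ 40.8, z* ≈ 7.1

From dz/dt = 0: 0.00873y* = 0.356, so y* = 40.8.
From dx/dt = 0: 1.16(1 - x*/655) = 0.0133·40.8, giving x* = 655·(1 - 0.468) = 349.
From dy/dt = 0: 0.00124·349 - 0.228 = 0.0288z*, so z* = 0.204/0.0288 = 7.1.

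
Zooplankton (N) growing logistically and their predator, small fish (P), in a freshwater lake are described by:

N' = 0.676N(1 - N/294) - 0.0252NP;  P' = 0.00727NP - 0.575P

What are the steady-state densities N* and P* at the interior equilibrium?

From dP/dt = 0 with P > 0: 0.00727N* = 0.575, so N* = 79.1.
Substitute into dN/dt = 0: 0.676(1 - 79.1/294) = 0.0252P*.
The bracket is 0.731, giving P* = 0.494/0.0252 = 19.6.

N* ≈ 79.1, P* ≈ 19.6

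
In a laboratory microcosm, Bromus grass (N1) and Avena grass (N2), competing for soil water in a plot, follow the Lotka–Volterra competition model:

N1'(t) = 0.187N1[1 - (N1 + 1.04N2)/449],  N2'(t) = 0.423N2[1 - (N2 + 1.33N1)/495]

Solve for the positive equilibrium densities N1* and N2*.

Setting both brackets to zero gives the nullclines N1 + 1.04N2 = 449 and 1.33N1 + N2 = 495.
Substituting N2 = 495 - 1.33N1 into the first: N1(1 - 1.04·1.33) = 449 - 1.04·495.
So N1* = -65.8/-0.383 = 172, and then N2* = 495 - 1.33·172 = 267.

N1* ≈ 172, N2* ≈ 267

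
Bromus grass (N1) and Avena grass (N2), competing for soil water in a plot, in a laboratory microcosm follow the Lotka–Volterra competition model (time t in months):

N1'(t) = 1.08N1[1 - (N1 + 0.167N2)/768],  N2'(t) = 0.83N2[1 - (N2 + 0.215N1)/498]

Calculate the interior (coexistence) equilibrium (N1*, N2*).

N1* ≈ 710, N2* ≈ 345

Setting both brackets to zero gives the nullclines N1 + 0.167N2 = 768 and 0.215N1 + N2 = 498.
Substituting N2 = 498 - 0.215N1 into the first: N1(1 - 0.167·0.215) = 768 - 0.167·498.
So N1* = 685/0.964 = 710, and then N2* = 498 - 0.215·710 = 345.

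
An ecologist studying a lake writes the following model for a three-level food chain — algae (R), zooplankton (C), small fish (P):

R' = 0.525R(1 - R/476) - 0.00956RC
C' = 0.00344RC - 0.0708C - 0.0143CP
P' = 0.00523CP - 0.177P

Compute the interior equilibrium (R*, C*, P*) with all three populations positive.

R* ≈ 183, C* ≈ 33.8, P* ≈ 39

From dP/dt = 0: 0.00523C* = 0.177, so C* = 33.8.
From dR/dt = 0: 0.525(1 - R*/476) = 0.00956·33.8, giving R* = 476·(1 - 0.616) = 183.
From dC/dt = 0: 0.00344·183 - 0.0708 = 0.0143P*, so P* = 0.558/0.0143 = 39.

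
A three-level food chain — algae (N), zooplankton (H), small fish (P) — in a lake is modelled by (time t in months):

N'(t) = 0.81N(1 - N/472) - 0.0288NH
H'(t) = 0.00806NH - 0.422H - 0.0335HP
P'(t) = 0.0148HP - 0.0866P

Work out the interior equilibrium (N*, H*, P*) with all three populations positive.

N* ≈ 374, H* ≈ 5.85, P* ≈ 77.3

From dP/dt = 0: 0.0148H* = 0.0866, so H* = 5.85.
From dN/dt = 0: 0.81(1 - N*/472) = 0.0288·5.85, giving N* = 472·(1 - 0.208) = 374.
From dH/dt = 0: 0.00806·374 - 0.422 = 0.0335P*, so P* = 2.59/0.0335 = 77.3.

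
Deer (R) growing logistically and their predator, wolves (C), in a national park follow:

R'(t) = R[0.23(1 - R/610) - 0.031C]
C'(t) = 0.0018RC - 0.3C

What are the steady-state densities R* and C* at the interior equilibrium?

From dC/dt = 0 with C > 0: 0.0018R* = 0.3, so R* = 167.
Substitute into dR/dt = 0: 0.23(1 - 167/610) = 0.031C*.
The bracket is 0.727, giving C* = 0.167/0.031 = 5.39.

R* ≈ 167, C* ≈ 5.39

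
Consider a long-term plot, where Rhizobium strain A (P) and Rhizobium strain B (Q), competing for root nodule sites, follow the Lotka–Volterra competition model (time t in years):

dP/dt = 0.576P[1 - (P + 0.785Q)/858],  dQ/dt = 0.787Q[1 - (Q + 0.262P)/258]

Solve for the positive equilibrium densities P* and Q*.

Setting both brackets to zero gives the nullclines P + 0.785Q = 858 and 0.262P + Q = 258.
Substituting Q = 258 - 0.262P into the first: P(1 - 0.785·0.262) = 858 - 0.785·258.
So P* = 655/0.794 = 825, and then Q* = 258 - 0.262·825 = 41.8.

P* ≈ 825, Q* ≈ 41.8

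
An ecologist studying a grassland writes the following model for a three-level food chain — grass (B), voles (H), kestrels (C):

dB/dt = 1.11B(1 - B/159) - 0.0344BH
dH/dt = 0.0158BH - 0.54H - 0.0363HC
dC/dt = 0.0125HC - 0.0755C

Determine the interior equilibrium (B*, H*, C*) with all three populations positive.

From dC/dt = 0: 0.0125H* = 0.0755, so H* = 6.04.
From dB/dt = 0: 1.11(1 - B*/159) = 0.0344·6.04, giving B* = 159·(1 - 0.187) = 129.
From dH/dt = 0: 0.0158·129 - 0.54 = 0.0363C*, so C* = 1.5/0.0363 = 41.4.

B* ≈ 129, H* ≈ 6.04, C* ≈ 41.4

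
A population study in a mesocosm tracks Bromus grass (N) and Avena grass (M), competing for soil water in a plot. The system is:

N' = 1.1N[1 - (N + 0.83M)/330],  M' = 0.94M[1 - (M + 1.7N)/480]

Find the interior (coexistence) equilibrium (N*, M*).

Setting both brackets to zero gives the nullclines N + 0.83M = 330 and 1.7N + M = 480.
Substituting M = 480 - 1.7N into the first: N(1 - 0.83·1.7) = 330 - 0.83·480.
So N* = -68.4/-0.411 = 166, and then M* = 480 - 1.7·166 = 197.

N* ≈ 166, M* ≈ 197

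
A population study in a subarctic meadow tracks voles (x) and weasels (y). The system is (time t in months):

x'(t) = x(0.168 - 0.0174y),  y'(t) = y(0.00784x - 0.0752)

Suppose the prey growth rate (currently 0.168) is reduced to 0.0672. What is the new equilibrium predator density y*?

y* ≈ 3.86

At the interior fixed point, setting dx/dt = 0 with x > 0 fixes y* = (prey growth rate)/(xy coefficient) — independent of the other coefficients.
With the change, y* = 0.0672/0.0174 = 3.86; it falls from 9.66.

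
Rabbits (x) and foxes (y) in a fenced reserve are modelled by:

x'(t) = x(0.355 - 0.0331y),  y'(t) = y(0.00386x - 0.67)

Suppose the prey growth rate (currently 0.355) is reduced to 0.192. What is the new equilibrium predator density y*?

At the interior fixed point, setting dx/dt = 0 with x > 0 fixes y* = (prey growth rate)/(xy coefficient) — independent of the other coefficients.
With the change, y* = 0.192/0.0331 = 5.8; it falls from 10.7.

y* ≈ 5.8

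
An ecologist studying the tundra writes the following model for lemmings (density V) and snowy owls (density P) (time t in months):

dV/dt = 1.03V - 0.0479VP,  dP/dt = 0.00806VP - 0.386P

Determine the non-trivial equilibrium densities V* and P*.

V* ≈ 47.9, P* ≈ 21.5

Set dP/dt = 0 with P > 0: 0.00806V - 0.386 = 0, so V* = 0.386/0.00806 = 47.9.
Set dV/dt = 0 with V > 0: 1.03 - 0.0479P = 0, so P* = 1.03/0.0479 = 21.5.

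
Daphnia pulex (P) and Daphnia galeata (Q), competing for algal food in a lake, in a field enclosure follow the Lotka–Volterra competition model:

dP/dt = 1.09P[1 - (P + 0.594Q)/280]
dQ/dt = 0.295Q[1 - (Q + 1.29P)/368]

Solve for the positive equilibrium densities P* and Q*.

Setting both brackets to zero gives the nullclines P + 0.594Q = 280 and 1.29P + Q = 368.
Substituting Q = 368 - 1.29P into the first: P(1 - 0.594·1.29) = 280 - 0.594·368.
So P* = 61.4/0.234 = 263, and then Q* = 368 - 1.29·263 = 29.1.

P* ≈ 263, Q* ≈ 29.1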